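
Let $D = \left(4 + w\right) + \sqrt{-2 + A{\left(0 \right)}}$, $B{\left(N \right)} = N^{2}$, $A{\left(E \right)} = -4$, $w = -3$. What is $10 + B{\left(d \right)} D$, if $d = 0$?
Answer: $10$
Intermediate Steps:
$D = 1 + i \sqrt{6}$ ($D = \left(4 - 3\right) + \sqrt{-2 - 4} = 1 + \sqrt{-6} = 1 + i \sqrt{6} \approx 1.0 + 2.4495 i$)
$10 + B{\left(d \right)} D = 10 + 0^{2} \left(1 + i \sqrt{6}\right) = 10 + 0 \left(1 + i \sqrt{6}\right) = 10 + 0 = 10$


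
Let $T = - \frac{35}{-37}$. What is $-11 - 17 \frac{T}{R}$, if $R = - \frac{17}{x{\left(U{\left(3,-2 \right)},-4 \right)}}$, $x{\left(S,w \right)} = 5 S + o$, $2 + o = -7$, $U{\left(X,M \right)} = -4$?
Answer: $- \frac{1422}{37} \approx -38.432$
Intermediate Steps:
$o = -9$ ($o = -2 - 7 = -9$)
$T = \frac{35}{37}$ ($T = \left(-35\right) \left(- \frac{1}{37}\right) = \frac{35}{37} \approx 0.94595$)
$x{\left(S,w \right)} = -9 + 5 S$ ($x{\left(S,w \right)} = 5 S - 9 = -9 + 5 S$)
$R = \frac{17}{29}$ ($R = - \frac{17}{-9 + 5 \left(-4\right)} = - \frac{17}{-9 - 20} = - \frac{17}{-29} = \left(-17\right) \left(- \frac{1}{29}\right) = \frac{17}{29} \approx 0.58621$)
$-11 - 17 \frac{T}{R} = -11 - 17 \frac{35}{37 \cdot \frac{17}{29}} = -11 - 17 \cdot \frac{35}{37} \cdot \frac{29}{17} = -11 - \frac{1015}{37} = - \frac{1422}{37}$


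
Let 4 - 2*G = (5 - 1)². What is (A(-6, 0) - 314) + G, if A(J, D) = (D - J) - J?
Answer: -308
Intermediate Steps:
A(J, D) = D - 2*J
G = -6 (G = 2 - (5 - 1)²/2 = 2 - ½*4² = 2 - ½*16 = 2 - 8 = -6)
(A(-6, 0) - 314) + G = ((0 - 2*(-6)) - 314) - 6 = ((0 + 12) - 314) - 6 = (12 - 314) - 6 = -302 - 6 = -308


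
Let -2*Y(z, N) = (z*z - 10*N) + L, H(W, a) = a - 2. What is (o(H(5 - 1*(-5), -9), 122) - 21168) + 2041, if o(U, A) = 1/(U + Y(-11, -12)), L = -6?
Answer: -4915641/257 ≈ -19127.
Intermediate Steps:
H(W, a) = -2 + a
Y(z, N) = 3 + 5*N - z**2/2 (Y(z, N) = -((z*z - 10*N) - 6)/2 = -((z**2 - 10*N) - 6)/2 = -(-6 + z**2 - 10*N)/2 = 3 + 5*N - z**2/2)
o(U, A) = 1/(-235/2 + U) (o(U, A) = 1/(U + (3 + 5*(-12) - 1/2*(-11)**2)) = 1/(U + (3 - 60 - 1/2*121)) = 1/(U + (3 - 60 - 121/2)) = 1/(U - 235/2) = 1/(-235/2 + U))
(o(H(5 - 1*(-5), -9), 122) - 21168) + 2041 = (2/(-235 + 2*(-2 - 9)) - 21168) + 2041 = (2/(-235 + 2*(-11)) - 21168) + 2041 = (2/(-235 - 22) - 21168) + 2041 = (2/(-257) - 21168) + 2041 = (2*(-1/257) - 21168) + 2041 = (-2/257 - 21168) + 2041 = -5440178/257 + 2041 = -4915641/257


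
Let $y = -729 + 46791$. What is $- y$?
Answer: $-46062$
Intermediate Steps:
$y = 46062$
$- y = \left(-1\right) 46062 = -46062$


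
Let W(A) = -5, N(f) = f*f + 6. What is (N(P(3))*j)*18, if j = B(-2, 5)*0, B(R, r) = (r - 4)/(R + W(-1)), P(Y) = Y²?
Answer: 0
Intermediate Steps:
N(f) = 6 + f² (N(f) = f² + 6 = 6 + f²)
B(R, r) = (-4 + r)/(-5 + R) (B(R, r) = (r - 4)/(R - 5) = (-4 + r)/(-5 + R))
j = 0 (j = ((-4 + 5)/(-5 - 2))*0 = (1/(-7))*0 = -⅐*1*0 = -⅐*0 = 0)
(N(P(3))*j)*18 = ((6 + (3²)²)*0)*18 = ((6 + 9²)*0)*18 = ((6 + 81)*0)*18 = (87*0)*18 = 0*18 = 0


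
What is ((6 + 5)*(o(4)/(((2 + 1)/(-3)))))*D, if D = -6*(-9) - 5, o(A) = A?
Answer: -2156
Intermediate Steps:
D = 49 (D = 54 - 5 = 49)
((6 + 5)*(o(4)/(((2 + 1)/(-3)))))*D = ((6 + 5)*(4/(((2 + 1)/(-3)))))*49 = (11*(4/((3*(-⅓)))))*49 = (11*(4/(-1)))*49 = (11*(4*(-1)))*49 = (11*(-4))*49 = -44*49 = -2156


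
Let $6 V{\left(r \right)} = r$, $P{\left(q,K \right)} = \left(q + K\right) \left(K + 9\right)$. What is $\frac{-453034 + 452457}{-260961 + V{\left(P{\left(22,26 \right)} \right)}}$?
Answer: $\frac{577}{260681} \approx 0.0022134$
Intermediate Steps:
$P{\left(q,K \right)} = \left(9 + K\right) \left(K + q\right)$ ($P{\left(q,K \right)} = \left(K + q\right) \left(9 + K\right) = \left(9 + K\right) \left(K + q\right)$)
$V{\left(r \right)} = \frac{r}{6}$
$\frac{-453034 + 452457}{-260961 + V{\left(P{\left(22,26 \right)} \right)}} = \frac{-453034 + 452457}{-260961 + \frac{26^{2} + 9 \cdot 26 + 9 \cdot 22 + 26 \cdot 22}{6}} = - \frac{577}{-260961 + \frac{676 + 234 + 198 + 572}{6}} = - \frac{577}{-260961 + \frac{1}{6} \cdot 1680} = - \frac{577}{-260961 + 280} = - \frac{577}{-260681} = \left(-577\right) \left(- \frac{1}{260681}\right) = \frac{577}{260681}$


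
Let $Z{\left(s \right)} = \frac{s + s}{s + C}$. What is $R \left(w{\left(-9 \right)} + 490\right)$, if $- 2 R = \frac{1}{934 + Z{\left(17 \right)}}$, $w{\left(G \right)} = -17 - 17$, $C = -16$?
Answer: $- \frac{57}{242} \approx -0.23554$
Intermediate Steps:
$Z{\left(s \right)} = \frac{2 s}{-16 + s}$ ($Z{\left(s \right)} = \frac{s + s}{s - 16} = \frac{2 s}{-16 + s}$)
$w{\left(G \right)} = -34$ ($w{\left(G \right)} = -17 - 17 = -34$)
$R = - \frac{1}{1936}$ ($R = - \frac{1}{2 \left(934 + 2 \cdot 17 \frac{1}{-16 + 17}\right)} = - \frac{1}{2 \left(934 + 2 \cdot 17 \cdot 1^{-1}\right)} = - \frac{1}{2 \left(934 + 2 \cdot 17 \cdot 1\right)} = - \frac{1}{2 \left(934 + 34\right)} = - \frac{1}{2 \cdot 968} = \left(- \frac{1}{2}\right) \frac{1}{968} = - \frac{1}{1936} \approx -0.00051653$)
$R \left(w{\left(-9 \right)} + 490\right) = - \frac{-34 + 490}{1936} = \left(- \frac{1}{1936}\right) 456 = - \frac{57}{242}$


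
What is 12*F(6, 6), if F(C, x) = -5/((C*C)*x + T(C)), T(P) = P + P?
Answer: -5/19 ≈ -0.26316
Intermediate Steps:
T(P) = 2*P
F(C, x) = -5/(2*C + x*C²) (F(C, x) = -5/((C*C)*x + 2*C) = -5/(C²*x + 2*C) = -5/(x*C² + 2*C) = -5/(2*C + x*C²))
12*F(6, 6) = 12*(-5/(6*(2 + 6*6))) = 12*(-5*⅙/(2 + 36)) = 12*(-5*⅙/38) = 12*(-5*⅙*1/38) = 12*(-5/228) = -5/19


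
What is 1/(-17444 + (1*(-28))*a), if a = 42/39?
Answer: -13/227164 ≈ -5.7227e-5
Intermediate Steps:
a = 14/13 (a = 42*(1/39) = 14/13 ≈ 1.0769)
1/(-17444 + (1*(-28))*a) = 1/(-17444 + (1*(-28))*(14/13)) = 1/(-17444 - 28*14/13) = 1/(-17444 - 392/13) = 1/(-227164/13) = -13/227164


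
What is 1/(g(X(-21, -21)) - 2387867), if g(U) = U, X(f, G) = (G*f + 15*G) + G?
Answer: -1/2387762 ≈ -4.1880e-7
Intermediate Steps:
X(f, G) = 16*G + G*f (X(f, G) = (15*G + G*f) + G = 16*G + G*f)
1/(g(X(-21, -21)) - 2387867) = 1/(-21*(16 - 21) - 2387867) = 1/(-21*(-5) - 2387867) = 1/(105 - 2387867) = 1/(-2387762) = -1/2387762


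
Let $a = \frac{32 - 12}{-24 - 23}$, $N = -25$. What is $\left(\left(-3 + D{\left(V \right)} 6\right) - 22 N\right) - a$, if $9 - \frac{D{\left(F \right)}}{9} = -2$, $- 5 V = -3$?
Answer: $\frac{53647}{47} \approx 1141.4$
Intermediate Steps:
$V = \frac{3}{5}$ ($V = \left(- \frac{1}{5}\right) \left(-3\right) = \frac{3}{5} \approx 0.6$)
$D{\left(F \right)} = 99$ ($D{\left(F \right)} = 81 - -18 = 81 + 18 = 99$)
$a = - \frac{20}{47}$ ($a = \frac{1}{-47} \cdot 20 = \left(- \frac{1}{47}\right) 20 = - \frac{20}{47} \approx -0.42553$)
$\left(\left(-3 + D{\left(V \right)} 6\right) - 22 N\right) - a = \left(\left(-3 + 99 \cdot 6\right) - -550\right) - - \frac{20}{47} = \left(\left(-3 + 594\right) + 550\right) + \frac{20}{47} = \left(591 + 550\right) + \frac{20}{47} = 1141 + \frac{20}{47} = \frac{53647}{47}$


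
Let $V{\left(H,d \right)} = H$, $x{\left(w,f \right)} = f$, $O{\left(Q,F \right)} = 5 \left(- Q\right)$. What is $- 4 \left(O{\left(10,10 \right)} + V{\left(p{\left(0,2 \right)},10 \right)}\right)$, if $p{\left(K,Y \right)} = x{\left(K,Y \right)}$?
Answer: $192$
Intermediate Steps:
$O{\left(Q,F \right)} = - 5 Q$
$p{\left(K,Y \right)} = Y$
$- 4 \left(O{\left(10,10 \right)} + V{\left(p{\left(0,2 \right)},10 \right)}\right) = - 4 \left(\left(-5\right) 10 + 2\right) = - 4 \left(-50 + 2\right) = \left(-4\right) \left(-48\right) = 192$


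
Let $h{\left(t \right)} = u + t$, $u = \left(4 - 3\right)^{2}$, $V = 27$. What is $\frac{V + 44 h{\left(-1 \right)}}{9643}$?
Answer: $\frac{27}{9643} \approx 0.0028$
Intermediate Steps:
$u = 1$ ($u = 1^{2} = 1$)
$h{\left(t \right)} = 1 + t$
$\frac{V + 44 h{\left(-1 \right)}}{9643} = \frac{27 + 44 \left(1 - 1\right)}{9643} = \left(27 + 44 \cdot 0\right) \frac{1}{9643} = \left(27 + 0\right) \frac{1}{9643} = 27 \cdot \frac{1}{9643} = \frac{27}{9643}$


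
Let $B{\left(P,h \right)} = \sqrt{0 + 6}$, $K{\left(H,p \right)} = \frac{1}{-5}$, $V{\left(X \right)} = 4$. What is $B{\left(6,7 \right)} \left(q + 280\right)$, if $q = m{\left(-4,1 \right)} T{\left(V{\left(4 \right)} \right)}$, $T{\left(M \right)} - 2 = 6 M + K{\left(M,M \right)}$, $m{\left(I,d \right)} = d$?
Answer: $\frac{1529 \sqrt{6}}{5} \approx 749.05$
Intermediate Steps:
$K{\left(H,p \right)} = - \frac{1}{5}$
$T{\left(M \right)} = \frac{9}{5} + 6 M$ ($T{\left(M \right)} = 2 + \left(6 M - \frac{1}{5}\right) = 2 + \left(- \frac{1}{5} + 6 M\right) = \frac{9}{5} + 6 M$)
$B{\left(P,h \right)} = \sqrt{6}$
$q = \frac{129}{5}$ ($q = 1 \left(\frac{9}{5} + 6 \cdot 4\right) = 1 \left(\frac{9}{5} + 24\right) = 1 \cdot \frac{129}{5} = \frac{129}{5} \approx 25.8$)
$B{\left(6,7 \right)} \left(q + 280\right) = \sqrt{6} \left(\frac{129}{5} + 280\right) = \sqrt{6} \cdot \frac{1529}{5} = \frac{1529 \sqrt{6}}{5}$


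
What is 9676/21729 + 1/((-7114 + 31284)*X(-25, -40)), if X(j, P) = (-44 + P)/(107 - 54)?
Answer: 2182648627/4901772680 ≈ 0.44528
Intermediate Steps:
X(j, P) = -44/53 + P/53 (X(j, P) = (-44 + P)/53 = (-44 + P)*(1/53) = -44/53 + P/53)
9676/21729 + 1/((-7114 + 31284)*X(-25, -40)) = 9676/21729 + 1/((-7114 + 31284)*(-44/53 + (1/53)*(-40))) = 9676*(1/21729) + 1/(24170*(-44/53 - 40/53)) = 9676/21729 + 1/(24170*(-84/53)) = 9676/21729 + (1/24170)*(-53/84) = 9676/21729 - 53/2030280 = 2182648627/4901772680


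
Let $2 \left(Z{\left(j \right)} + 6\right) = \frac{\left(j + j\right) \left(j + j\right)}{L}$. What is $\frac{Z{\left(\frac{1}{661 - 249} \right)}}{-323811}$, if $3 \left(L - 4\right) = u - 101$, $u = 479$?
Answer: $\frac{66200159}{3572723334960} \approx 1.8529 \cdot 10^{-5}$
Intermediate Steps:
$L = 130$ ($L = 4 + \frac{479 - 101}{3} = 4 + \frac{1}{3} \cdot 378 = 4 + 126 = 130$)
$Z{\left(j \right)} = -6 + \frac{j^{2}}{65}$ ($Z{\left(j \right)} = -6 + \frac{\left(j + j\right) \left(j + j\right) \frac{1}{130}}{2} = -6 + \frac{2 j 2 j \frac{1}{130}}{2} = -6 + \frac{4 j^{2} \cdot \frac{1}{130}}{2} = -6 + \frac{\frac{2}{65} j^{2}}{2} = -6 + \frac{j^{2}}{65}$)
$\frac{Z{\left(\frac{1}{661 - 249} \right)}}{-323811} = \frac{-6 + \frac{\left(\frac{1}{661 - 249}\right)^{2}}{65}}{-323811} = \left(-6 + \frac{\left(\frac{1}{412}\right)^{2}}{65}\right) \left(- \frac{1}{323811}\right) = \left(-6 + \frac{1}{65 \cdot 169744}\right) \left(- \frac{1}{323811}\right) = \left(-6 + \frac{1}{65} \cdot \frac{1}{169744}\right) \left(- \frac{1}{323811}\right) = \left(-6 + \frac{1}{11033360}\right) \left(- \frac{1}{323811}\right) = \left(- \frac{66200159}{11033360}\right) \left(- \frac{1}{323811}\right) = \frac{66200159}{3572723334960}$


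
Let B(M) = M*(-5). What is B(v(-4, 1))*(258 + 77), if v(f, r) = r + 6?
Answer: -11725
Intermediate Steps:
v(f, r) = 6 + r
B(M) = -5*M
B(v(-4, 1))*(258 + 77) = (-5*(6 + 1))*(258 + 77) = -5*7*335 = -35*335 = -11725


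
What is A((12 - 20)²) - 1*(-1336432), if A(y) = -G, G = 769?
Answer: 1335663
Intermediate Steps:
A(y) = -769 (A(y) = -1*769 = -769)
A((12 - 20)²) - 1*(-1336432) = -769 - 1*(-1336432) = -769 + 1336432 = 1335663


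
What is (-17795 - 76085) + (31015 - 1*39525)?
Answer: -102390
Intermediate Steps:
(-17795 - 76085) + (31015 - 1*39525) = -93880 + (31015 - 39525) = -93880 - 8510 = -102390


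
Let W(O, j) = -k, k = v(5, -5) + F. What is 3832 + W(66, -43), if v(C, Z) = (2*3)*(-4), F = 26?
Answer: 3830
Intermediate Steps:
v(C, Z) = -24 (v(C, Z) = 6*(-4) = -24)
k = 2 (k = -24 + 26 = 2)
W(O, j) = -2 (W(O, j) = -1*2 = -2)
3832 + W(66, -43) = 3832 - 2 = 3830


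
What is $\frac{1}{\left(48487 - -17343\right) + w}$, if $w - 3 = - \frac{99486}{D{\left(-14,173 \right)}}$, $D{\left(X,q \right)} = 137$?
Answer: $\frac{137}{8919635} \approx 1.5359 \cdot 10^{-5}$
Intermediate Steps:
$w = - \frac{99075}{137}$ ($w = 3 - \frac{99486}{137} = - \frac{99075}{137} \approx -723.17$)
$\frac{1}{\left(48487 - -17343\right) + w} = \frac{1}{\left(48487 - -17343\right) - \frac{99075}{137}} = \frac{1}{\left(48487 + 17343\right) - \frac{99075}{137}} = \frac{1}{65830 - \frac{99075}{137}} = \frac{1}{\frac{8919635}{137}} = \frac{137}{8919635}$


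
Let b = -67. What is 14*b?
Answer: -938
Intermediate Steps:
14*b = 14*(-67) = -938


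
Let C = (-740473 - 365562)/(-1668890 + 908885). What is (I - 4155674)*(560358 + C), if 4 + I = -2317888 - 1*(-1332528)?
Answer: -437888927339172470/152001 ≈ -2.8808e+12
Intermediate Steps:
I = -985364 (I = -4 + (-2317888 - 1*(-1332528)) = -4 + (-2317888 + 1332528) = -4 - 985360 = -985364)
C = 221207/152001 (C = -1106035/(-760005) = -1106035*(-1/760005) = 221207/152001 ≈ 1.4553)
(I - 4155674)*(560358 + C) = (-985364 - 4155674)*(560358 + 221207/152001) = -5141038*85175197565/152001 = -437888927339172470/152001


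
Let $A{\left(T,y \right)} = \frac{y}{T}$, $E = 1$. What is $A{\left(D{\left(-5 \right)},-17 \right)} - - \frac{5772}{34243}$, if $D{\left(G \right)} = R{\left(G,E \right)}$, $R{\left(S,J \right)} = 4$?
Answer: $- \frac{559043}{136972} \approx -4.0814$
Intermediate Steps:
$D{\left(G \right)} = 4$
$A{\left(D{\left(-5 \right)},-17 \right)} - - \frac{5772}{34243} = - \frac{17}{4} - - \frac{5772}{34243} = - \frac{17}{4} + \frac{5772}{34243} = - \frac{559043}{136972}$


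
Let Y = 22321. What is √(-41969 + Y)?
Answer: 8*I*√307 ≈ 140.17*I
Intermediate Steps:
√(-41969 + Y) = √(-41969 + 22321) = √(-19648) = 8*I*√307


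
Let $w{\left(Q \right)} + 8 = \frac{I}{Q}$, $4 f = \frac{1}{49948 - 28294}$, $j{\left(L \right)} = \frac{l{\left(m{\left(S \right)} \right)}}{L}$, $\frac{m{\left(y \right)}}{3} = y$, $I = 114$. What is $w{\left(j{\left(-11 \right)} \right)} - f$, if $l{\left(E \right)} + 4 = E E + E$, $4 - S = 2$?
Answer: $- \frac{3551257}{86616} \approx -41.0$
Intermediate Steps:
$S = 2$ ($S = 4 - 2 = 2$)
$m{\left(y \right)} = 3 y$
$l{\left(E \right)} = -4 + E + E^{2}$ ($l{\left(E \right)} = -4 + \left(E E + E\right) = -4 + \left(E^{2} + E\right) = -4 + \left(E + E^{2}\right) = -4 + E + E^{2}$)
$j{\left(L \right)} = \frac{38}{L}$ ($j{\left(L \right)} = \frac{-4 + 3 \cdot 2 + \left(3 \cdot 2\right)^{2}}{L} = \frac{-4 + 6 + 6^{2}}{L} = \frac{-4 + 6 + 36}{L} = \frac{38}{L}$)
$f = \frac{1}{86616}$ ($f = \frac{1}{4 \left(49948 - 28294\right)} = \frac{1}{4 \cdot 21654} = \frac{1}{4} \cdot \frac{1}{21654} = \frac{1}{86616} \approx 1.1545 \cdot 10^{-5}$)
$w{\left(Q \right)} = -8 + \frac{114}{Q}$
$w{\left(j{\left(-11 \right)} \right)} - f = \left(-8 + \frac{114}{38 \frac{1}{-11}}\right) - \frac{1}{86616} = \left(-8 + \frac{114}{38 \left(- \frac{1}{11}\right)}\right) - \frac{1}{86616} = \left(-8 + \frac{114}{- \frac{38}{11}}\right) - \frac{1}{86616} = \left(-8 + 114 \left(- \frac{11}{38}\right)\right) - \frac{1}{86616} = \left(-8 - 33\right) - \frac{1}{86616} = -41 - \frac{1}{86616} = - \frac{3551257}{86616}$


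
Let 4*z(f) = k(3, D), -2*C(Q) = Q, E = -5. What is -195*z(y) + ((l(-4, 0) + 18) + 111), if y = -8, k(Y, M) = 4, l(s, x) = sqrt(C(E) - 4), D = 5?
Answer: -66 + I*sqrt(6)/2 ≈ -66.0 + 1.2247*I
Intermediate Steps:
C(Q) = -Q/2
l(s, x) = I*sqrt(6)/2 (l(s, x) = sqrt(-1/2*(-5) - 4) = sqrt(5/2 - 4) = sqrt(-3/2) = I*sqrt(6)/2)
z(f) = 1 (z(f) = (1/4)*4 = 1)
-195*z(y) + ((l(-4, 0) + 18) + 111) = -195*1 + ((I*sqrt(6)/2 + 18) + 111) = -195 + ((18 + I*sqrt(6)/2) + 111) = -195 + (129 + I*sqrt(6)/2) = -66 + I*sqrt(6)/2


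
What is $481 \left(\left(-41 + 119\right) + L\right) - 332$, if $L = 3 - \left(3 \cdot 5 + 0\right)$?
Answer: $31414$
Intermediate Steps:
$L = -12$ ($L = 3 - \left(15 + 0\right) = 3 - 15 = -12$)
$481 \left(\left(-41 + 119\right) + L\right) - 332 = 481 \left(\left(-41 + 119\right) - 12\right) - 332 = 481 \left(78 - 12\right) - 332 = 481 \cdot 66 - 332 = 31746 - 332 = 31414$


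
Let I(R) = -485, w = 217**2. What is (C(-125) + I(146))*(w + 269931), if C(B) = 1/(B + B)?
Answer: -3843899202/25 ≈ -1.5376e+8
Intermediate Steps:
w = 47089
C(B) = 1/(2*B)
(C(-125) + I(146))*(w + 269931) = ((1/2)/(-125) - 485)*(47089 + 269931) = ((1/2)*(-1/125) - 485)*317020 = (-1/250 - 485)*317020 = -121251/250*317020 = -3843899202/25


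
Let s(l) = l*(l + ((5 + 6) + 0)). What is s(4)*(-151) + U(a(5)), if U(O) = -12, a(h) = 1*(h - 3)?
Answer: -9072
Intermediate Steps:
a(h) = -3 + h (a(h) = 1*(-3 + h) = -3 + h)
s(l) = l*(11 + l) (s(l) = l*(l + (11 + 0)) = l*(l + 11) = l*(11 + l))
s(4)*(-151) + U(a(5)) = (4*(11 + 4))*(-151) - 12 = (4*15)*(-151) - 12 = 60*(-151) - 12 = -9060 - 12 = -9072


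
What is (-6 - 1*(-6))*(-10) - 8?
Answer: -8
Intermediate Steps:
(-6 - 1*(-6))*(-10) - 8 = (-6 + 6)*(-10) - 8 = 0*(-10) - 8 = 0 - 8 = -8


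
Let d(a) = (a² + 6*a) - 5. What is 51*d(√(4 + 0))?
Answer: 561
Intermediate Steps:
d(a) = -5 + a² + 6*a
51*d(√(4 + 0)) = 51*(-5 + (√(4 + 0))² + 6*√(4 + 0)) = 51*(-5 + (√4)² + 6*√4) = 51*(-5 + 2² + 6*2) = 51*(-5 + 4 + 12) = 51*11 = 561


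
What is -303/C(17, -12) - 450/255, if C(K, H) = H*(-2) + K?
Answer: -6381/697 ≈ -9.1550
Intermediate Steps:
C(K, H) = K - 2*H (C(K, H) = -2*H + K = K - 2*H)
-303/C(17, -12) - 450/255 = -303/(17 - 2*(-12)) - 450/255 = -303/(17 + 24) - 450*1/255 = -303/41 - 30/17 = -6381/697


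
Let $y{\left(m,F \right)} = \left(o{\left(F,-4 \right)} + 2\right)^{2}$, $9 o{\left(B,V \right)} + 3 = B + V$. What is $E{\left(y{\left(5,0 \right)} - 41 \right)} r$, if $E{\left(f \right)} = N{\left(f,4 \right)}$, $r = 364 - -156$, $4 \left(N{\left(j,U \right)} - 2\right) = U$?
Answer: $1560$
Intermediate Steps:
$o{\left(B,V \right)} = - \frac{1}{3} + \frac{B}{9} + \frac{V}{9}$ ($o{\left(B,V \right)} = - \frac{1}{3} + \frac{B + V}{9} = - \frac{1}{3} + \left(\frac{B}{9} + \frac{V}{9}\right) = - \frac{1}{3} + \frac{B}{9} + \frac{V}{9}$)
$y{\left(m,F \right)} = \left(\frac{11}{9} + \frac{F}{9}\right)^{2}$ ($y{\left(m,F \right)} = \left(\left(- \frac{1}{3} + \frac{F}{9} + \frac{1}{9} \left(-4\right)\right) + 2\right)^{2} = \left(\left(- \frac{1}{3} + \frac{F}{9} - \frac{4}{9}\right) + 2\right)^{2} = \left(\left(- \frac{7}{9} + \frac{F}{9}\right) + 2\right)^{2} = \left(\frac{11}{9} + \frac{F}{9}\right)^{2}$)
$N{\left(j,U \right)} = 2 + \frac{U}{4}$
$r = 520$ ($r = 364 + 156 = 520$)
$E{\left(f \right)} = 3$ ($E{\left(f \right)} = 2 + \frac{1}{4} \cdot 4 = 2 + 1 = 3$)
$E{\left(y{\left(5,0 \right)} - 41 \right)} r = 3 \cdot 520 = 1560$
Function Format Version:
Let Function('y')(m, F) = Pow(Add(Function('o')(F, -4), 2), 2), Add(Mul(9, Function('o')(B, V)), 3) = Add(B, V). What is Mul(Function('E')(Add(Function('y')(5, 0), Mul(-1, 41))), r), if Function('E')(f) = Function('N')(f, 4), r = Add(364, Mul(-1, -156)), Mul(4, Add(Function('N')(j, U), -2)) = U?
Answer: 1560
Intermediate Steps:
Function('o')(B, V) = Add(Rational(-1, 3), Mul(Rational(1, 9), B), Mul(Rational(1, 9), V)) (Function('o')(B, V) = Add(Rational(-1, 3), Mul(Rational(1, 9), Add(B, V))) = Add(Rational(-1, 3), Add(Mul(Rational(1, 9), B), Mul(Rational(1, 9), V))) = Add(Rational(-1, 3), Mul(Rational(1, 9), B), Mul(Rational(1, 9), V)))
Function('y')(m, F) = Pow(Add(Rational(11, 9), Mul(Rational(1, 9), F)), 2) (Function('y')(m, F) = Pow(Add(Add(Rational(-1, 3), Mul(Rational(1, 9), F), Mul(Rational(1, 9), -4)), 2), 2) = Pow(Add(Add(Rational(-1, 3), Mul(Rational(1, 9), F), Rational(-4, 9)), 2), 2) = Pow(Add(Add(Rational(-7, 9), Mul(Rational(1, 9), F)), 2), 2) = Pow(Add(Rational(11, 9), Mul(Rational(1, 9), F)), 2))
Function('N')(j, U) = Add(2, Mul(Rational(1, 4), U))
r = 520 (r = Add(364, 156) = 520)
Function('E')(f) = 3 (Function('E')(f) = Add(2, Mul(Rational(1, 4), 4)) = Add(2, 1) = 3)
Mul(Function('E')(Add(Function('y')(5, 0), Mul(-1, 41))), r) = Mul(3, 520) = 1560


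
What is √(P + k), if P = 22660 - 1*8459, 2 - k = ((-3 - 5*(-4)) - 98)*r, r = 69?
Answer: 4*√1237 ≈ 140.68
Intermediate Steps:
k = 5591 (k = 2 - ((-3 - 5*(-4)) - 98)*69 = 2 - ((-3 + 20) - 98)*69 = 2 - (17 - 98)*69 = 2 - (-81)*69 = 2 - 1*(-5589) = 2 + 5589 = 5591)
P = 14201 (P = 22660 - 8459 = 14201)
√(P + k) = √(14201 + 5591) = √19792 = 4*√1237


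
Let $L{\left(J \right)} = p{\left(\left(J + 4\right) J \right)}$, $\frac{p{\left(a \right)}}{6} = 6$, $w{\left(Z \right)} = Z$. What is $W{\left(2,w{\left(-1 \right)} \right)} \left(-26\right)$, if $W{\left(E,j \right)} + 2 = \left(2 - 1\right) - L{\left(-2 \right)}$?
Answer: $962$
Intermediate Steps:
$p{\left(a \right)} = 36$ ($p{\left(a \right)} = 6 \cdot 6 = 36$)
$L{\left(J \right)} = 36$
$W{\left(E,j \right)} = -37$ ($W{\left(E,j \right)} = -2 + \left(\left(2 - 1\right) - 36\right) = -2 + \left(1 - 36\right) = -2 - 35 = -37$)
$W{\left(2,w{\left(-1 \right)} \right)} \left(-26\right) = \left(-37\right) \left(-26\right) = 962$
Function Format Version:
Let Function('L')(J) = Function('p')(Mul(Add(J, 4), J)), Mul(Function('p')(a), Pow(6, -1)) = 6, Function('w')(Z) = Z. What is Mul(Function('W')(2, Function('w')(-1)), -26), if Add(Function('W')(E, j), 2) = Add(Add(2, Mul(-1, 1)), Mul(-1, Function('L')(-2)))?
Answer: 962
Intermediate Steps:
Function('p')(a) = 36 (Function('p')(a) = Mul(6, 6) = 36)
Function('L')(J) = 36
Function('W')(E, j) = -37 (Function('W')(E, j) = Add(-2, Add(Add(2, Mul(-1, 1)), Mul(-1, 36))) = Add(-2, Add(Add(2, -1), -36)) = Add(-2, Add(1, -36)) = Add(-2, -35) = -37)
Mul(Function('W')(2, Function('w')(-1)), -26) = Mul(-37, -26) = 962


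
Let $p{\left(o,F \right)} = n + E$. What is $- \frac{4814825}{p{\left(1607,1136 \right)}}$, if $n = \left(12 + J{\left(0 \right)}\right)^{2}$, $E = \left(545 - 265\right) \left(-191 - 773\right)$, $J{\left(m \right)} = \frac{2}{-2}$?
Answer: $\frac{4814825}{269799} \approx 17.846$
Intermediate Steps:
$J{\left(m \right)} = -1$ ($J{\left(m \right)} = 2 \left(- \frac{1}{2}\right) = -1$)
$E = -269920$ ($E = 280 \left(-964\right) = -269920$)
$n = 121$ ($n = \left(12 - 1\right)^{2} = 11^{2} = 121$)
$p{\left(o,F \right)} = -269799$ ($p{\left(o,F \right)} = 121 - 269920 = -269799$)
$- \frac{4814825}{p{\left(1607,1136 \right)}} = - \frac{4814825}{-269799} = \left(-4814825\right) \left(- \frac{1}{269799}\right) = \frac{4814825}{269799}$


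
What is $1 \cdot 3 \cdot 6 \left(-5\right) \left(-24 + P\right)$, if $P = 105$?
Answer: $-7290$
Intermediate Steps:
$1 \cdot 3 \cdot 6 \left(-5\right) \left(-24 + P\right) = 1 \cdot 3 \cdot 6 \left(-5\right) \left(-24 + 105\right) = 3 \left(-30\right) 81 = \left(-90\right) 81 = -7290$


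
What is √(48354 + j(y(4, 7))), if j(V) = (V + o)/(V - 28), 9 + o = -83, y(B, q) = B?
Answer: √435219/3 ≈ 219.90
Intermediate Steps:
o = -92 (o = -9 - 83 = -92)
j(V) = (-92 + V)/(-28 + V) (j(V) = (V - 92)/(V - 28) = (-92 + V)/(-28 + V))
√(48354 + j(y(4, 7))) = √(48354 + (-92 + 4)/(-28 + 4)) = √(48354 - 88/(-24)) = √(48354 - 1/24*(-88)) = √(48354 + 11/3) = √(145073/3) = √435219/3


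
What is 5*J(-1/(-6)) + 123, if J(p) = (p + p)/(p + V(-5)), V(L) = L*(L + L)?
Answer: 37033/301 ≈ 123.03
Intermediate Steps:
V(L) = 2*L**2 (V(L) = L*(2*L) = 2*L**2)
J(p) = 2*p/(50 + p) (J(p) = (p + p)/(p + 2*(-5)**2) = (2*p)/(p + 2*25) = (2*p)/(p + 50) = (2*p)/(50 + p) = 2*p/(50 + p))
5*J(-1/(-6)) + 123 = 5*(2*(-1/(-6))/(50 - 1/(-6))) + 123 = 5*(2*(-1*(-1/6))/(50 - 1*(-1/6))) + 123 = 5*(2*(1/6)/(50 + 1/6)) + 123 = 5*(2*(1/6)/(301/6)) + 123 = 5*(2*(1/6)*(6/301)) + 123 = 5*(2/301) + 123 = 10/301 + 123 = 37033/301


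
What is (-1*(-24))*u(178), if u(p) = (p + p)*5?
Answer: 42720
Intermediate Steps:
u(p) = 10*p (u(p) = (2*p)*5 = 10*p)
(-1*(-24))*u(178) = (-1*(-24))*(10*178) = 24*1780 = 42720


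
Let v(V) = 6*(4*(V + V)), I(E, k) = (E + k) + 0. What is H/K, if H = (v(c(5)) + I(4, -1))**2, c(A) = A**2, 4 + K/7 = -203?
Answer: -160801/161 ≈ -998.76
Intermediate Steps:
K = -1449 (K = -28 + 7*(-203) = -28 - 1421 = -1449)
I(E, k) = E + k
v(V) = 48*V (v(V) = 6*(4*(2*V)) = 6*(8*V) = 48*V)
H = 1447209 (H = (48*5**2 + (4 - 1))**2 = (48*25 + 3)**2 = (1200 + 3)**2 = 1203**2 = 1447209)
H/K = 1447209/(-1449) = 1447209*(-1/1449) = -160801/161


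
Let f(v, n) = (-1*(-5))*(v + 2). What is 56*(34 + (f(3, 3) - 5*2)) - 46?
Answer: 2698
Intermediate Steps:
f(v, n) = 10 + 5*v (f(v, n) = 5*(2 + v) = 10 + 5*v)
56*(34 + (f(3, 3) - 5*2)) - 46 = 56*(34 + ((10 + 5*3) - 5*2)) - 46 = 56*(34 + ((10 + 15) - 10)) - 46 = 56*(34 + (25 - 10)) - 46 = 56*(34 + 15) - 46 = 56*49 - 46 = 2744 - 46 = 2698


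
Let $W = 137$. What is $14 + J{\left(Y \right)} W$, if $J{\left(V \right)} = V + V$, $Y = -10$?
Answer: $-2726$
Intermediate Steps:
$J{\left(V \right)} = 2 V$
$14 + J{\left(Y \right)} W = 14 + 2 \left(-10\right) 137 = 14 - 2740 = -2726$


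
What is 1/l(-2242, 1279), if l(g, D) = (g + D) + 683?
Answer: -1/280 ≈ -0.0035714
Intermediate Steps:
l(g, D) = 683 + D + g (l(g, D) = (D + g) + 683 = 683 + D + g)
1/l(-2242, 1279) = 1/(683 + 1279 - 2242) = 1/(-280) = -1/280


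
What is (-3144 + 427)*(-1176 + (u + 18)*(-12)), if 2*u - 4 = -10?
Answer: 3684252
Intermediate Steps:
u = -3 (u = 2 + (½)*(-10) = 2 - 5 = -3)
(-3144 + 427)*(-1176 + (u + 18)*(-12)) = (-3144 + 427)*(-1176 + (-3 + 18)*(-12)) = -2717*(-1176 + 15*(-12)) = -2717*(-1176 - 180) = -2717*(-1356) = 3684252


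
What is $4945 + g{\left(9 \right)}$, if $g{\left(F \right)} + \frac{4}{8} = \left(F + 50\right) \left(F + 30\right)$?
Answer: $\frac{14491}{2} \approx 7245.5$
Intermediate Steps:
$g{\left(F \right)} = - \frac{1}{2} + \left(30 + F\right) \left(50 + F\right)$ ($g{\left(F \right)} = - \frac{1}{2} + \left(F + 50\right) \left(F + 30\right) = - \frac{1}{2} + \left(50 + F\right) \left(30 + F\right) = - \frac{1}{2} + \left(30 + F\right) \left(50 + F\right)$)
$4945 + g{\left(9 \right)} = 4945 + \left(\frac{2999}{2} + 9^{2} + 80 \cdot 9\right) = 4945 + \left(\frac{2999}{2} + 81 + 720\right) = 4945 + \frac{4601}{2} = \frac{14491}{2}$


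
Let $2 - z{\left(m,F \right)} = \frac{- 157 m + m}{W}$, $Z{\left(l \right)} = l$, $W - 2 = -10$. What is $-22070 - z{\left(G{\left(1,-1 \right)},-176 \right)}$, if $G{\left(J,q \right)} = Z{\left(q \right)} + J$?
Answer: $-22072$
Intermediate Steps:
$W = -8$ ($W = 2 - 10 = -8$)
$G{\left(J,q \right)} = J + q$ ($G{\left(J,q \right)} = q + J = J + q$)
$z{\left(m,F \right)} = 2 - \frac{39 m}{2}$ ($z{\left(m,F \right)} = 2 - \frac{- 157 m + m}{-8} = 2 - - 156 m \left(- \frac{1}{8}\right) = 2 - \frac{39 m}{2}$)
$-22070 - z{\left(G{\left(1,-1 \right)},-176 \right)} = -22070 - \left(2 - \frac{39 \left(1 - 1\right)}{2}\right) = -22070 - \left(2 - 0\right) = -22070 - \left(2 + 0\right) = -22070 - 2 = -22072$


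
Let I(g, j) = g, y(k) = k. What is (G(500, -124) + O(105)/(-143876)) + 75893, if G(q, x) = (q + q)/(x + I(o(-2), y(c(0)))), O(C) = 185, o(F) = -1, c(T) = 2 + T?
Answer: 10918030075/143876 ≈ 75885.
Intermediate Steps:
G(q, x) = 2*q/(-1 + x) (G(q, x) = (q + q)/(x - 1) = (2*q)/(-1 + x) = 2*q/(-1 + x))
(G(500, -124) + O(105)/(-143876)) + 75893 = (2*500/(-1 - 124) + 185/(-143876)) + 75893 = (2*500/(-125) + 185*(-1/143876)) + 75893 = (2*500*(-1/125) - 185/143876) + 75893 = (-8 - 185/143876) + 75893 = -1151193/143876 + 75893 = 10918030075/143876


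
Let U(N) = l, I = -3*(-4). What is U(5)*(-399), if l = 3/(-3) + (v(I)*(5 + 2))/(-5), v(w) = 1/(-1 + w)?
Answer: 24738/55 ≈ 449.78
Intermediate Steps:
I = 12
l = -62/55 (l = 3/(-3) + ((5 + 2)/(-1 + 12))/(-5) = 3*(-⅓) + (7/11)*(-⅕) = -1 + ((1/11)*7)*(-⅕) = -1 + (7/11)*(-⅕) = -1 - 7/55 = -62/55 ≈ -1.1273)
U(N) = -62/55
U(5)*(-399) = -62/55*(-399) = 24738/55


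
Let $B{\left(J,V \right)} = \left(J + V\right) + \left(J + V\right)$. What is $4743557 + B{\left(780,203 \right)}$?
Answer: $4745523$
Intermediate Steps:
$B{\left(J,V \right)} = 2 J + 2 V$
$4743557 + B{\left(780,203 \right)} = 4743557 + \left(2 \cdot 780 + 2 \cdot 203\right) = 4743557 + \left(1560 + 406\right) = 4743557 + 1966 = 4745523$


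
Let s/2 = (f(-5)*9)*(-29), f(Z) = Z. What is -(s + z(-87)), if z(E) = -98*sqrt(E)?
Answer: -2610 + 98*I*sqrt(87) ≈ -2610.0 + 914.08*I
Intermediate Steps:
s = 2610 (s = 2*(-5*9*(-29)) = 2*(-45*(-29)) = 2*1305 = 2610)
-(s + z(-87)) = -(2610 - 98*I*sqrt(87)) = -2610 + 98*I*sqrt(87)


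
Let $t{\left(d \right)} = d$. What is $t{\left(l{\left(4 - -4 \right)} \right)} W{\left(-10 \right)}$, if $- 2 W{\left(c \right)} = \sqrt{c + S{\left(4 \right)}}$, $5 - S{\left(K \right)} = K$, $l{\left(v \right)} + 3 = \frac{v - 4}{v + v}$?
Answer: $\frac{33 i}{8} \approx 4.125 i$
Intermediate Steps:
$l{\left(v \right)} = -3 + \frac{-4 + v}{2 v}$ ($l{\left(v \right)} = -3 + \frac{v - 4}{v + v} = -3 + \frac{-4 + v}{2 v}$)
$S{\left(K \right)} = 5 - K$
$W{\left(c \right)} = - \frac{\sqrt{1 + c}}{2}$ ($W{\left(c \right)} = - \frac{\sqrt{c + \left(5 - 4\right)}}{2} = - \frac{\sqrt{c + 1}}{2} = - \frac{\sqrt{1 + c}}{2}$)
$t{\left(l{\left(4 - -4 \right)} \right)} W{\left(-10 \right)} = \left(- \frac{5}{2} - \frac{2}{4 - -4}\right) \left(- \frac{\sqrt{1 - 10}}{2}\right) = \left(- \frac{5}{2} - \frac{2}{4 + 4}\right) \left(- \frac{\sqrt{-9}}{2}\right) = \left(- \frac{5}{2} - \frac{2}{8}\right) \left(- \frac{3 i}{2}\right) = \left(- \frac{5}{2} - \frac{1}{4}\right) \left(- \frac{3 i}{2}\right) = - \frac{11 \left(- \frac{3 i}{2}\right)}{4} = \frac{33 i}{8}$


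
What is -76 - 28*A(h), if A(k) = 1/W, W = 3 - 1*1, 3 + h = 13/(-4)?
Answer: -90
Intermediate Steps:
h = -25/4 (h = -3 + 13/(-4) = -3 + 13*(-¼) = -3 - 13/4 = -25/4 ≈ -6.2500)
W = 2 (W = 3 - 1 = 2)
A(k) = ½ (A(k) = 1/2 = ½)
-76 - 28*A(h) = -76 - 28*½ = -76 - 14 = -90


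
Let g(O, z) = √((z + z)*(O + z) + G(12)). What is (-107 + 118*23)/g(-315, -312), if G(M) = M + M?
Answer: 869*√97818/65212 ≈ 4.1677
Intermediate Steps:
G(M) = 2*M
g(O, z) = √(24 + 2*z*(O + z)) (g(O, z) = √((z + z)*(O + z) + 2*12) = √((2*z)*(O + z) + 24) = √(2*z*(O + z) + 24) = √(24 + 2*z*(O + z)))
(-107 + 118*23)/g(-315, -312) = (-107 + 118*23)/(√(24 + 2*(-312)² + 2*(-315)*(-312))) = (-107 + 2714)/(√(24 + 2*97344 + 196560)) = 2607/(√(24 + 194688 + 196560)) = 2607/(√391272) = 2607/((2*√97818)) = 2607*(√97818/195636) = 869*√97818/65212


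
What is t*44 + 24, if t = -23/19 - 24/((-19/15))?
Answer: 15284/19 ≈ 804.42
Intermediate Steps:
t = 337/19 (t = -23*1/19 - 24/((-19*1/15)) = -23/19 - 24/(-19/15) = -23/19 - 24*(-15/19) = -23/19 + 360/19 = 337/19 ≈ 17.737)
t*44 + 24 = (337/19)*44 + 24 = 14828/19 + 24 = 15284/19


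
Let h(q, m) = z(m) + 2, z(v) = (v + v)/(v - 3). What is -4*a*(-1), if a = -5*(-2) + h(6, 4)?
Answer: 80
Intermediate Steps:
z(v) = 2*v/(-3 + v) (z(v) = (2*v)/(-3 + v) = 2*v/(-3 + v))
h(q, m) = 2 + 2*m/(-3 + m) (h(q, m) = 2*m/(-3 + m) + 2 = 2 + 2*m/(-3 + m))
a = 20 (a = -5*(-2) + 2*(-3 + 2*4)/(-3 + 4) = 10 + 2*(-3 + 8)/1 = 10 + 2*1*5 = 10 + 10 = 20)
-4*a*(-1) = -4*20*(-1) = -80*(-1) = 80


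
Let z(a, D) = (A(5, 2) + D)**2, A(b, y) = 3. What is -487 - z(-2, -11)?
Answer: -551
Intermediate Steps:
z(a, D) = (3 + D)**2
-487 - z(-2, -11) = -487 - (3 - 11)**2 = -487 - 1*(-8)**2 = -487 - 1*64 = -487 - 64 = -551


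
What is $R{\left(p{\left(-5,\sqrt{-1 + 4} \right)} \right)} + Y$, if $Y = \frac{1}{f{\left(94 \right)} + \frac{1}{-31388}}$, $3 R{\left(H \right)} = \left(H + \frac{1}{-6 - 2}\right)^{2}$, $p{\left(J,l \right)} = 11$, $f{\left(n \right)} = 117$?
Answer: $\frac{9267461417}{235033280} \approx 39.43$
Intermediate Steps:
$R{\left(H \right)} = \frac{\left(- \frac{1}{8} + H\right)^{2}}{3}$ ($R{\left(H \right)} = \frac{\left(H + \frac{1}{-6 - 2}\right)^{2}}{3} = \frac{\left(H + \frac{1}{-8}\right)^{2}}{3} = \frac{\left(H - \frac{1}{8}\right)^{2}}{3} = \frac{\left(- \frac{1}{8} + H\right)^{2}}{3}$)
$Y = \frac{31388}{3672395}$ ($Y = \frac{1}{117 + \frac{1}{-31388}} = \frac{1}{117 - \frac{1}{31388}} = \frac{1}{\frac{3672395}{31388}} = \frac{31388}{3672395} \approx 0.008547$)
$R{\left(p{\left(-5,\sqrt{-1 + 4} \right)} \right)} + Y = \frac{\left(-1 + 8 \cdot 11\right)^{2}}{192} + \frac{31388}{3672395} = \frac{\left(-1 + 88\right)^{2}}{192} + \frac{31388}{3672395} = \frac{87^{2}}{192} + \frac{31388}{3672395} = \frac{1}{192} \cdot 7569 + \frac{31388}{3672395} = \frac{2523}{64} + \frac{31388}{3672395} = \frac{9267461417}{235033280}$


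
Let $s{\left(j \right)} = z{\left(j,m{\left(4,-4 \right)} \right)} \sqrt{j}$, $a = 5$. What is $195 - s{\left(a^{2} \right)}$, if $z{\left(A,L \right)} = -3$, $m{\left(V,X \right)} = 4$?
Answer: $210$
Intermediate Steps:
$s{\left(j \right)} = - 3 \sqrt{j}$
$195 - s{\left(a^{2} \right)} = 195 - - 3 \sqrt{5^{2}} = 195 - - 3 \sqrt{25} = 195 - \left(-3\right) 5 = 195 - -15 = 195 + 15 = 210$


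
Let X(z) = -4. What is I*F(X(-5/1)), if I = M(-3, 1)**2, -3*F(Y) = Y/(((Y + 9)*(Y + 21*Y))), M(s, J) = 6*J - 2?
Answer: -8/165 ≈ -0.048485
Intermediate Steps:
M(s, J) = -2 + 6*J
F(Y) = -1/(66*(9 + Y)) (F(Y) = -Y/(3*((Y + 9)*(Y + 21*Y))) = -Y/(3*((9 + Y)*(22*Y))) = -Y/(3*(22*Y*(9 + Y))) = -Y*1/(22*Y*(9 + Y))/3 = -1/(66*(9 + Y)))
I = 16 (I = (-2 + 6*1)**2 = (-2 + 6)**2 = 4**2 = 16)
I*F(X(-5/1)) = 16*(-1/(594 + 66*(-4))) = 16*(-1/(594 - 264)) = 16*(-1/330) = -8/165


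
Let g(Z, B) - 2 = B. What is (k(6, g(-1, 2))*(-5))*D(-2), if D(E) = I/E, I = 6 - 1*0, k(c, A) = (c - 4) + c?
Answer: 120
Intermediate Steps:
g(Z, B) = 2 + B
k(c, A) = -4 + 2*c (k(c, A) = (-4 + c) + c = -4 + 2*c)
I = 6 (I = 6 + 0 = 6)
D(E) = 6/E
(k(6, g(-1, 2))*(-5))*D(-2) = ((-4 + 2*6)*(-5))*(6/(-2)) = ((-4 + 12)*(-5))*(6*(-½)) = (8*(-5))*(-3) = -40*(-3) = 120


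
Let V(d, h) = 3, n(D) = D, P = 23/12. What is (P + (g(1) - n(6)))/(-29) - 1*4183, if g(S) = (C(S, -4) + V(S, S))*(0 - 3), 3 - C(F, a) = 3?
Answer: -1455527/348 ≈ -4182.5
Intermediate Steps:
P = 23/12 (P = 23*(1/12) = 23/12 ≈ 1.9167)
C(F, a) = 0 (C(F, a) = 3 - 1*3 = 3 - 3 = 0)
g(S) = -9 (g(S) = (0 + 3)*(0 - 3) = 3*(-3) = -9)
(P + (g(1) - n(6)))/(-29) - 1*4183 = (23/12 + (-9 - 1*6))/(-29) - 1*4183 = -(23/12 + (-9 - 6))/29 - 4183 = -(23/12 - 15)/29 - 4183 = -1/29*(-157/12) - 4183 = 157/348 - 4183 = -1455527/348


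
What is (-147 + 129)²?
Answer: 324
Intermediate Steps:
(-147 + 129)² = (-18)² = 324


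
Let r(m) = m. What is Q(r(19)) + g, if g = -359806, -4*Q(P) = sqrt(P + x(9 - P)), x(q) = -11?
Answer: -359806 - sqrt(2)/2 ≈ -3.5981e+5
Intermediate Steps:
Q(P) = -sqrt(-11 + P)/4 (Q(P) = -sqrt(P - 11)/4 = -sqrt(-11 + P)/4)
Q(r(19)) + g = -sqrt(-11 + 19)/4 - 359806 = -sqrt(2)/2 - 359806 = -359806 - sqrt(2)/2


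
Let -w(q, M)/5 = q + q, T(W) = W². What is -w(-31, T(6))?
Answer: -310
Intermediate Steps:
w(q, M) = -10*q (w(q, M) = -5*(q + q) = -10*q)
-w(-31, T(6)) = -(-10)*(-31) = -1*310 = -310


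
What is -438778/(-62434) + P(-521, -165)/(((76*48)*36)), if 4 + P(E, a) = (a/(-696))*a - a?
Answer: 351855149287/50059081728 ≈ 7.0288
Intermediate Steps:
P(E, a) = -4 - a - a²/696 (P(E, a) = -4 + ((a/(-696))*a - a) = -4 + ((a*(-1/696))*a - a) = -4 + ((-a/696)*a - a) = -4 + (-a²/696 - a) = -4 + (-a - a²/696) = -4 - a - a²/696)
-438778/(-62434) + P(-521, -165)/(((76*48)*36)) = -438778/(-62434) + (-4 - 1*(-165) - 1/696*(-165)²)/(((76*48)*36)) = -438778*(-1/62434) + (-4 + 165 - 1/696*27225)/((3648*36)) = 219389/31217 + (-4 + 165 - 9075/232)/131328 = 219389/31217 + (28277/232)*(1/131328) = 219389/31217 + 28277/30468096 = 351855149287/50059081728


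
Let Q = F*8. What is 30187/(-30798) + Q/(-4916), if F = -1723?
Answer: 69030085/37850742 ≈ 1.8237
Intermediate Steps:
Q = -13784 (Q = -1723*8 = -13784)
30187/(-30798) + Q/(-4916) = 30187/(-30798) - 13784/(-4916) = 30187*(-1/30798) - 13784*(-1/4916) = -30187/30798 + 3446/1229 = 69030085/37850742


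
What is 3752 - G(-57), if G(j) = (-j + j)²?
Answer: 3752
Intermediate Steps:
G(j) = 0 (G(j) = 0² = 0)
3752 - G(-57) = 3752 - 1*0 = 3752 + 0 = 3752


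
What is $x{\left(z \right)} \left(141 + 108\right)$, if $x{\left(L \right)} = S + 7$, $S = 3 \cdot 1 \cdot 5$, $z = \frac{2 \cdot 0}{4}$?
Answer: $5478$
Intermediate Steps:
$z = 0$ ($z = 0 \cdot \frac{1}{4} = 0$)
$S = 15$ ($S = 3 \cdot 5 = 15$)
$x{\left(L \right)} = 22$ ($x{\left(L \right)} = 15 + 7 = 22$)
$x{\left(z \right)} \left(141 + 108\right) = 22 \left(141 + 108\right) = 22 \cdot 249 = 5478$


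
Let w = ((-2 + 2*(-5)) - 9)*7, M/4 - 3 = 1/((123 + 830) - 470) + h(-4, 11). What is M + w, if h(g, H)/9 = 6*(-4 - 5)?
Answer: -1004153/483 ≈ -2079.0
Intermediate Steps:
h(g, H) = -486 (h(g, H) = 9*(6*(-4 - 5)) = 9*(6*(-9)) = 9*(-54) = -486)
M = -933152/483 (M = 12 + 4*(1/((123 + 830) - 470) - 486) = 12 + 4*(1/(953 - 470) - 486) = 12 + 4*(1/483 - 486) = 12 + 4*(-234737/483) = 12 - 938948/483 = -933152/483 ≈ -1932.0)
w = -147 (w = ((-2 - 10) - 9)*7 = (-12 - 9)*7 = -21*7 = -147)
M + w = -933152/483 - 147 = -1004153/483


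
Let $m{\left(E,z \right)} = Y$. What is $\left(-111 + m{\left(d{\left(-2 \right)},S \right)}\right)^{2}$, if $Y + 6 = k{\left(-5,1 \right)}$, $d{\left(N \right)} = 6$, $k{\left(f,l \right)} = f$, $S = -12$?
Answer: $14884$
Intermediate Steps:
$Y = -11$ ($Y = -6 - 5 = -11$)
$m{\left(E,z \right)} = -11$
$\left(-111 + m{\left(d{\left(-2 \right)},S \right)}\right)^{2} = \left(-111 - 11\right)^{2} = \left(-122\right)^{2} = 14884$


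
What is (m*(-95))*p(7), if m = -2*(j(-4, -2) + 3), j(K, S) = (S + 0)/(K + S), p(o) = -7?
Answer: -13300/3 ≈ -4433.3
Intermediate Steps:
j(K, S) = S/(K + S)
m = -20/3 (m = -2*(-2/(-4 - 2) + 3) = -2*(-2/(-6) + 3) = -2*(-2*(-⅙) + 3) = -2*(⅓ + 3) = -2*10/3 = -20/3 ≈ -6.6667)
(m*(-95))*p(7) = -20/3*(-95)*(-7) = (1900/3)*(-7) = -13300/3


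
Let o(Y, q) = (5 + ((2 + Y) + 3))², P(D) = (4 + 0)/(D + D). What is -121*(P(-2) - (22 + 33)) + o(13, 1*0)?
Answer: 7305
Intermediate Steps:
P(D) = 2/D (P(D) = 4/((2*D)) = 4*(1/(2*D)) = 2/D)
o(Y, q) = (10 + Y)² (o(Y, q) = (5 + (5 + Y))² = (10 + Y)²)
-121*(P(-2) - (22 + 33)) + o(13, 1*0) = -121*(2/(-2) - (22 + 33)) + (10 + 13)² = -121*(2*(-½) - 1*55) + 23² = -121*(-1 - 55) + 529 = -121*(-56) + 529 = 6776 + 529 = 7305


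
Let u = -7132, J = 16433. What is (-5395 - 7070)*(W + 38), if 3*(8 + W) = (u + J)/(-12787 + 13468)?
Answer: -97768535/227 ≈ -4.3070e+5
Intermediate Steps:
W = -7043/2043 (W = -8 + ((-7132 + 16433)/(-12787 + 13468))/3 = -8 + (9301/681)/3 = -8 + (9301*(1/681))/3 = -8 + (⅓)*(9301/681) = -8 + 9301/2043 = -7043/2043 ≈ -3.4474)
(-5395 - 7070)*(W + 38) = (-5395 - 7070)*(-7043/2043 + 38) = -12465*70591/2043 = -97768535/227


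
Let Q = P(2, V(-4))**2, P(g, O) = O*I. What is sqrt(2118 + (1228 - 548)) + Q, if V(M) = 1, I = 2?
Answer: 4 + sqrt(2798) ≈ 56.896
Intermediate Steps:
P(g, O) = 2*O (P(g, O) = O*2 = 2*O)
Q = 4 (Q = (2*1)**2 = 2**2 = 4)
sqrt(2118 + (1228 - 548)) + Q = sqrt(2118 + (1228 - 548)) + 4 = sqrt(2118 + 680) + 4 = sqrt(2798) + 4 = 4 + sqrt(2798)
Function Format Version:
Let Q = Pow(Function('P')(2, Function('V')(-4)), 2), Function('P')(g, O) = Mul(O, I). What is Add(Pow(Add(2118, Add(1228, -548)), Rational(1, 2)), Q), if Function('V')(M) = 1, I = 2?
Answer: Add(4, Pow(2798, Rational(1, 2))) ≈ 56.896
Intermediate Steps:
Function('P')(g, O) = Mul(2, O) (Function('P')(g, O) = Mul(O, 2) = Mul(2, O))
Q = 4 (Q = Pow(Mul(2, 1), 2) = Pow(2, 2) = 4)
Add(Pow(Add(2118, Add(1228, -548)), Rational(1, 2)), Q) = Add(Pow(Add(2118, Add(1228, -548)), Rational(1, 2)), 4) = Add(Pow(Add(2118, 680), Rational(1, 2)), 4) = Add(Pow(2798, Rational(1, 2)), 4) = Add(4, Pow(2798, Rational(1, 2)))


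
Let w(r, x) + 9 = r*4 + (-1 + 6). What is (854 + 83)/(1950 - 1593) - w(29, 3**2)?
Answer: -39047/357 ≈ -109.38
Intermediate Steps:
w(r, x) = -4 + 4*r (w(r, x) = -9 + (r*4 + (-1 + 6)) = -9 + (4*r + 5) = -9 + (5 + 4*r) = -4 + 4*r)
(854 + 83)/(1950 - 1593) - w(29, 3**2) = (854 + 83)/(1950 - 1593) - (-4 + 4*29) = 937/357 - (-4 + 116) = 937*(1/357) - 1*112 = 937/357 - 112 = -39047/357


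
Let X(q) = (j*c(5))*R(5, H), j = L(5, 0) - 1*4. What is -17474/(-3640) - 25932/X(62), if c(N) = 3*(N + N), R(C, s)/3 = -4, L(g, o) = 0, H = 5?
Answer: -144229/10920 ≈ -13.208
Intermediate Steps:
R(C, s) = -12 (R(C, s) = 3*(-4) = -12)
c(N) = 6*N (c(N) = 3*(2*N) = 6*N)
j = -4 (j = 0 - 1*4 = 0 - 4 = -4)
X(q) = 1440 (X(q) = -24*5*(-12) = -4*30*(-12) = -120*(-12) = 1440)
-17474/(-3640) - 25932/X(62) = -17474/(-3640) - 25932/1440 = -17474*(-1/3640) - 25932*1/1440 = 8737/1820 - 2161/120 = -144229/10920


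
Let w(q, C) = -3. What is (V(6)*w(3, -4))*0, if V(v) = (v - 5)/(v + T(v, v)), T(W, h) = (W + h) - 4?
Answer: 0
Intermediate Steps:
T(W, h) = -4 + W + h
V(v) = (-5 + v)/(-4 + 3*v) (V(v) = (v - 5)/(v + (-4 + v + v)) = (-5 + v)/(v + (-4 + 2*v)) = (-5 + v)/(-4 + 3*v))
(V(6)*w(3, -4))*0 = (((-5 + 6)/(-4 + 3*6))*(-3))*0 = ((1/(-4 + 18))*(-3))*0 = ((1/14)*(-3))*0 = -3/14*0 = 0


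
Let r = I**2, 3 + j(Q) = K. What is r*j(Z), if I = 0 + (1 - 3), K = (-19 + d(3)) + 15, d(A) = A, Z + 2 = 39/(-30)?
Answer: -16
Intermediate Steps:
Z = -33/10 (Z = -2 + 39/(-30) = -2 + 39*(-1/30) = -2 - 13/10 = -33/10 ≈ -3.3000)
K = -1 (K = (-19 + 3) + 15 = -16 + 15 = -1)
j(Q) = -4 (j(Q) = -3 - 1 = -4)
I = -2 (I = 0 - 2 = -2)
r = 4 (r = (-2)**2 = 4)
r*j(Z) = 4*(-4) = -16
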